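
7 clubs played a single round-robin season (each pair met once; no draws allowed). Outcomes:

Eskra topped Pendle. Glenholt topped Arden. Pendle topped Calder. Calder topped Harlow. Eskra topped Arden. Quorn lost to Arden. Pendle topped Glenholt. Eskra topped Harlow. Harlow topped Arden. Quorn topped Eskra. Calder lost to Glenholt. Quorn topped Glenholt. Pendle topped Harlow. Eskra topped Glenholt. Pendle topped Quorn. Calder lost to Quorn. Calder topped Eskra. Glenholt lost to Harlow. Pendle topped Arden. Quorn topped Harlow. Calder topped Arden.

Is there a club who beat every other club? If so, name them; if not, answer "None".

Highest win total is Pendle with 5 (out of 6 possible).
Pendle lost to Eskra, so no club went undefeated.

None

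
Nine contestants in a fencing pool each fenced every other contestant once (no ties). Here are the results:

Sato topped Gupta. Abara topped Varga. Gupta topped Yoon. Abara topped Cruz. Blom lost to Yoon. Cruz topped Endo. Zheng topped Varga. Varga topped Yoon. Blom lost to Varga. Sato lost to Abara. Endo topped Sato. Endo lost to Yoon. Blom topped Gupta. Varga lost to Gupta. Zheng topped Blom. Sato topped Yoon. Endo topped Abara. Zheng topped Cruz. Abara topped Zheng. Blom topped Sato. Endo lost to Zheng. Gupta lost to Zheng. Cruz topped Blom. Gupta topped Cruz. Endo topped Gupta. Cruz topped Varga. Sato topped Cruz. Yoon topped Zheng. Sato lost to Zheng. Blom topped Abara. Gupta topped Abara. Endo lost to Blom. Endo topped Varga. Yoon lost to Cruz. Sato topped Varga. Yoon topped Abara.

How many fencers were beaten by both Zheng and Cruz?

Zheng beat: Endo, Gupta, Blom, Cruz, Sato, Varga.
Cruz beat: Yoon, Endo, Blom, Varga.
Both beat: Endo, Blom, Varga — 3.

3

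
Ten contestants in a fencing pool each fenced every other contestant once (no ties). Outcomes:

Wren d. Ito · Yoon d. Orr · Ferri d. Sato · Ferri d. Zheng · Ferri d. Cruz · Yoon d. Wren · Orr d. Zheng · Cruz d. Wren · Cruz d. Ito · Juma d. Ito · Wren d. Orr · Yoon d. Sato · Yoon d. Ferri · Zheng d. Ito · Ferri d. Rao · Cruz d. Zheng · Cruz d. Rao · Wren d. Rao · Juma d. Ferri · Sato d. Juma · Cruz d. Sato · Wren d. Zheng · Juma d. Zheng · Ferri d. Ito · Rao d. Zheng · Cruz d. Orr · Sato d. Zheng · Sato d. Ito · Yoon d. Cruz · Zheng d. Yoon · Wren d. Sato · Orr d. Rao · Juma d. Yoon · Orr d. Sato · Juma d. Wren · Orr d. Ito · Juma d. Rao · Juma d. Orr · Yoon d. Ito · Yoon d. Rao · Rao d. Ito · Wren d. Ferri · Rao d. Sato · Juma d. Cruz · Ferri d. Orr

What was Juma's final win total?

Juma's results: beat Rao, Zheng, Ferri, Yoon, Wren, Ito, Orr, Cruz; lost to Sato.
That is 8 wins.

8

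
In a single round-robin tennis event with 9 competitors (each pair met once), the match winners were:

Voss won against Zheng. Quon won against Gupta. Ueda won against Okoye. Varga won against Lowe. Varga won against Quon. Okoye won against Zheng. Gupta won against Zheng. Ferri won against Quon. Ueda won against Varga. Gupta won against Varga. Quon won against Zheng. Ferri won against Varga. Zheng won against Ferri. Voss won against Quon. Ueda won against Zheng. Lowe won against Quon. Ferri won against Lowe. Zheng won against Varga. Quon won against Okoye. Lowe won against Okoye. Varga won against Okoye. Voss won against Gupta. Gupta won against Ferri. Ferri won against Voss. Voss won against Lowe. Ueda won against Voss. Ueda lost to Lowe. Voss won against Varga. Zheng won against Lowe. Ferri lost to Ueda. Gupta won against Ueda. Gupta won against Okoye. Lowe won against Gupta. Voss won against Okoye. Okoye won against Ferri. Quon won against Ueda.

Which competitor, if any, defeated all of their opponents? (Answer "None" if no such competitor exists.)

None

Highest win total is Voss with 6 (out of 8 possible).
Voss lost to Ueda, Ferri, so no competitor went undefeated.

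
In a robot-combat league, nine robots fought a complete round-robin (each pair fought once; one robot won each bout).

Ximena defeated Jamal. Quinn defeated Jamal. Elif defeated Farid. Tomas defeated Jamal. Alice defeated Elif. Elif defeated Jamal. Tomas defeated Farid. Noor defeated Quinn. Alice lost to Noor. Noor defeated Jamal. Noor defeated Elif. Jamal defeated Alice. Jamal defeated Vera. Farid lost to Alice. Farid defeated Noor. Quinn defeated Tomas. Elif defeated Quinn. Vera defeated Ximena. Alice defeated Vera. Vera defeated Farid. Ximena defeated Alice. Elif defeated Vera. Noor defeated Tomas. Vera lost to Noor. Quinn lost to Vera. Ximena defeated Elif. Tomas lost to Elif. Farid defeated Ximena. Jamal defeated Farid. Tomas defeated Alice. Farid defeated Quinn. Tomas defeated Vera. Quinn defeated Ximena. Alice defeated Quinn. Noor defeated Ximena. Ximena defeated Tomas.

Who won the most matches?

Noor

Win totals: Farid 3, Jamal 3, Ximena 4, Elif 5, Vera 3, Quinn 3, Tomas 4, Alice 4, Noor 7.
Noor leads with 7 wins (next highest: 5).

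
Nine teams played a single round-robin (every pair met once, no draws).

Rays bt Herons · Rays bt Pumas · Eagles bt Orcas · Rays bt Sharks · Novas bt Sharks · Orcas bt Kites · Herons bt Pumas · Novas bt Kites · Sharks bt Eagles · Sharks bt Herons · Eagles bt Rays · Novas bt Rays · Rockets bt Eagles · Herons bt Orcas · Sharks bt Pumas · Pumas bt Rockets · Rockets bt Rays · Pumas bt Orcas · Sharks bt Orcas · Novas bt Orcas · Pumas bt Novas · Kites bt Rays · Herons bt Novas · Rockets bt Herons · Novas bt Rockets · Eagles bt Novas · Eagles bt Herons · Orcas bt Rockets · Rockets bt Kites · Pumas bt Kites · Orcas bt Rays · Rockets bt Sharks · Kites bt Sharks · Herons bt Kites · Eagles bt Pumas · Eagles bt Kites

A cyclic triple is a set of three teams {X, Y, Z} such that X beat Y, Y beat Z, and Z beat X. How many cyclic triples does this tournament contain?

Win totals: Sharks 4, Rockets 5, Eagles 6, Rays 3, Herons 4, Orcas 3, Pumas 4, Kites 2, Novas 5.
A team with w wins dominates both others in C(w,2) triples; summing gives 6 + 10 + 15 + 3 + 6 + 3 + 6 + 1 + 10 = 60 transitive triples.
Total triples C(9,3) = 84, so cyclic triples = 84 − 60 = 24.

24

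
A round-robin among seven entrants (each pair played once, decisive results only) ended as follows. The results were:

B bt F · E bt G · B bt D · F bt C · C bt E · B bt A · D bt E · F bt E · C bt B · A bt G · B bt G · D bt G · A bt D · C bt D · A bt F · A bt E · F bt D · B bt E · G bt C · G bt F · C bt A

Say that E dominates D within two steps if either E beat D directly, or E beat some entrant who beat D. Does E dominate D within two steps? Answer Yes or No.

No

E did not beat D directly.
E beat G, but each of them lost to D. No two-step path.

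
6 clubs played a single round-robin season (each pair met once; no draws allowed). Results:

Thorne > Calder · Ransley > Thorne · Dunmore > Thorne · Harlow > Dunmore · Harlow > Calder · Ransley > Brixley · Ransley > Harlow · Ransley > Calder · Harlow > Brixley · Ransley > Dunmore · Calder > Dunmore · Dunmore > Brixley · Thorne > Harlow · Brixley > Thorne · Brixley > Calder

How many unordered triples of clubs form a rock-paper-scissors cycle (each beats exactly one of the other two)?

Of the C(6,3) = 20 triples, the cyclic ones are: {Harlow, Dunmore, Thorne}; {Harlow, Brixley, Thorne}; {Dunmore, Calder, Brixley}; {Dunmore, Calder, Thorne}.
That is 4.

4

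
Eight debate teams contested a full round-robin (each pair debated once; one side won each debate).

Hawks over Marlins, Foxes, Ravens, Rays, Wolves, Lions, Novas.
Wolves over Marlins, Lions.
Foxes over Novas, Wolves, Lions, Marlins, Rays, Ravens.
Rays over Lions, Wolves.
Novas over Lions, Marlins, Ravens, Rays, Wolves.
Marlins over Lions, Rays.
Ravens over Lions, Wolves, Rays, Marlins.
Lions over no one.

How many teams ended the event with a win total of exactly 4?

1

Win totals: Hawks 7, Novas 5, Ravens 4, Marlins 2, Wolves 2, Rays 2, Foxes 6, Lions 0.
Exactly 4: Ravens — 1 team.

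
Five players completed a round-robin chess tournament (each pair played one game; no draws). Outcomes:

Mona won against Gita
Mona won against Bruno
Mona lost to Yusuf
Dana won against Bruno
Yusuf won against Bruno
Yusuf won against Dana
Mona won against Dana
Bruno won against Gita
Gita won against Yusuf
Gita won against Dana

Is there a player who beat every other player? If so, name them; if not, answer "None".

Highest win total is Yusuf with 3 (out of 4 possible).
Yusuf lost to Gita, so no player went undefeated.

None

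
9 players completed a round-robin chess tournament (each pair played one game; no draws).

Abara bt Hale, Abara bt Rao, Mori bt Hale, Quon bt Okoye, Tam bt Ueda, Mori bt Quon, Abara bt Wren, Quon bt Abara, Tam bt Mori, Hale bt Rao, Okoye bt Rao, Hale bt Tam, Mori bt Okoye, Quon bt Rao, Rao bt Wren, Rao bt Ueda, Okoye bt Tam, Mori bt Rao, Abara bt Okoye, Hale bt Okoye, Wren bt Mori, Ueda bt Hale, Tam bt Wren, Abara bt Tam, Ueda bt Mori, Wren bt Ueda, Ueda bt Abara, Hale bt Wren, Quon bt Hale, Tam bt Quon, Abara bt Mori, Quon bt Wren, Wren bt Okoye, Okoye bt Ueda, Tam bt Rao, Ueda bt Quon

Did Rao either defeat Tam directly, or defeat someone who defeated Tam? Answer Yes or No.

Rao did not beat Tam directly.
Rao beat Ueda, Wren, but each of them lost to Tam. No two-step path.

No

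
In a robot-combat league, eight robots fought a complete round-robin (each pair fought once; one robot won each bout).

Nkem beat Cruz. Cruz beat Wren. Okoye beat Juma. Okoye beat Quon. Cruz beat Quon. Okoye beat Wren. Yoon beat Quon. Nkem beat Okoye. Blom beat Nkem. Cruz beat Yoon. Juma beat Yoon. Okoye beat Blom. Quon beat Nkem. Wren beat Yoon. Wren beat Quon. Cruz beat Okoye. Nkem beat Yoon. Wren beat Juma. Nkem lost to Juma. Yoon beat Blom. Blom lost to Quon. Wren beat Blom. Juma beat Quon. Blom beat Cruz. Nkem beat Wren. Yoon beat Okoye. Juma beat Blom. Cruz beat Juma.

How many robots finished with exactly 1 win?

0

Win totals: Blom 2, Okoye 4, Nkem 4, Cruz 5, Yoon 3, Wren 4, Quon 2, Juma 4.
No robot has exactly 1 wins.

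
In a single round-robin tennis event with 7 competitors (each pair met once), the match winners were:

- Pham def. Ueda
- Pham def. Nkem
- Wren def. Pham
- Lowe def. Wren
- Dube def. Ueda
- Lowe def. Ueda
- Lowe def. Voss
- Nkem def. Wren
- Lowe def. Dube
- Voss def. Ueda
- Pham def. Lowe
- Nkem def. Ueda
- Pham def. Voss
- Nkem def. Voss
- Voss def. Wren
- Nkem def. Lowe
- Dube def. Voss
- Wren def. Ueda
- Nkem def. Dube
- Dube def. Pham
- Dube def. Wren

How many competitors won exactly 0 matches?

1

Win totals: Nkem 5, Pham 4, Voss 2, Wren 2, Dube 4, Lowe 4, Ueda 0.
Exactly 0: Ueda — 1 competitor.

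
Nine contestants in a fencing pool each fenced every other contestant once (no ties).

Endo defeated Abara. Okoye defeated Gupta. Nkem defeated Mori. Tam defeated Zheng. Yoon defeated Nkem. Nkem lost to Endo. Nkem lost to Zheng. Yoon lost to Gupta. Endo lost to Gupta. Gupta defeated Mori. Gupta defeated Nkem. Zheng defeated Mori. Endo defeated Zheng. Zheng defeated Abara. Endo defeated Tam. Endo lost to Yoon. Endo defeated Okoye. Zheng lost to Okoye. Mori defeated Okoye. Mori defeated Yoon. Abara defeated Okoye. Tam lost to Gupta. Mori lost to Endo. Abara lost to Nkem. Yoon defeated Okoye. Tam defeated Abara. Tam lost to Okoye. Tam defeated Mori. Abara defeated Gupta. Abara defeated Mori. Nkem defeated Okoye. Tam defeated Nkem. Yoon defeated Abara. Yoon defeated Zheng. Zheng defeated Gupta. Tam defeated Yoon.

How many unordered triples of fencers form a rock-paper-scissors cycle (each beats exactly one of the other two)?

23

Win totals: Yoon 5, Nkem 3, Mori 2, Abara 3, Tam 5, Okoye 3, Zheng 4, Gupta 5, Endo 6.
A fencer with w wins dominates both others in C(w,2) triples; summing gives 10 + 3 + 1 + 3 + 10 + 3 + 6 + 10 + 15 = 61 transitive triples.
Total triples C(9,3) = 84, so cyclic triples = 84 − 61 = 23.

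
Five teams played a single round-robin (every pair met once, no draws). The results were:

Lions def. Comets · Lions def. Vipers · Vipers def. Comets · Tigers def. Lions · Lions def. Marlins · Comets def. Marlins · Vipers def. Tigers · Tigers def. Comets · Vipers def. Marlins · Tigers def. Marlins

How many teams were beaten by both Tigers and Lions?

2

Tigers beat: Marlins, Lions, Comets.
Lions beat: Vipers, Marlins, Comets.
Both beat: Marlins, Comets — 2.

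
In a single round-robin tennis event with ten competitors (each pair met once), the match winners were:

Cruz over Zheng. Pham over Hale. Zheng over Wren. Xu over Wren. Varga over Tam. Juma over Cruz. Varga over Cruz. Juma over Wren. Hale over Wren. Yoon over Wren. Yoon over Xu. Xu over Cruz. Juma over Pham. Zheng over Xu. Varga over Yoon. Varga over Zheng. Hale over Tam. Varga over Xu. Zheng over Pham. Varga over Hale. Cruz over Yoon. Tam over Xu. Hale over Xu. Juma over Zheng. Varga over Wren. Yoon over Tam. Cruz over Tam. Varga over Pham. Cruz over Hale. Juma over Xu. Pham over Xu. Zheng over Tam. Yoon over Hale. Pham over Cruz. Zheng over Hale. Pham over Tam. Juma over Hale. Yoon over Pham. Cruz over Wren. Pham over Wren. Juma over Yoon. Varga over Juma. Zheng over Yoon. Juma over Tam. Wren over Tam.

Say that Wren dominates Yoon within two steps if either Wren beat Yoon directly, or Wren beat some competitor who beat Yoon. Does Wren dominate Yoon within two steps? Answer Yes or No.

No

Wren did not beat Yoon directly.
Wren beat Tam, but each of them lost to Yoon. No two-step path.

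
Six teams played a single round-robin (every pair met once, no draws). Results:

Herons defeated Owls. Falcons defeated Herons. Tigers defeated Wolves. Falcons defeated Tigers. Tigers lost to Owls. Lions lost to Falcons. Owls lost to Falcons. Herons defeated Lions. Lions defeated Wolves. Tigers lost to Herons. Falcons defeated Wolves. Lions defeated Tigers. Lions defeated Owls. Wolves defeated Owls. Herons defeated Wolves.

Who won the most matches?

Win totals: Lions 3, Herons 4, Falcons 5, Wolves 1, Tigers 1, Owls 1.
Falcons leads with 5 wins (next highest: 4).

Falcons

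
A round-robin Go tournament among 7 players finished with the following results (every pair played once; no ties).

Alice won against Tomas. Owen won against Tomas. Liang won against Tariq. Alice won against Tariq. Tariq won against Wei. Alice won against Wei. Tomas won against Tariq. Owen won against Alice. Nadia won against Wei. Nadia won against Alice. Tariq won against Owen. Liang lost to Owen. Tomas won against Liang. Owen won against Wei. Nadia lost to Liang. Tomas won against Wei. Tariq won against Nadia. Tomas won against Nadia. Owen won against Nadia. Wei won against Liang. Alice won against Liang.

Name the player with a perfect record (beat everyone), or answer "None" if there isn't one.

Highest win total is Owen with 5 (out of 6 possible).
Owen lost to Tariq, so no player went undefeated.

None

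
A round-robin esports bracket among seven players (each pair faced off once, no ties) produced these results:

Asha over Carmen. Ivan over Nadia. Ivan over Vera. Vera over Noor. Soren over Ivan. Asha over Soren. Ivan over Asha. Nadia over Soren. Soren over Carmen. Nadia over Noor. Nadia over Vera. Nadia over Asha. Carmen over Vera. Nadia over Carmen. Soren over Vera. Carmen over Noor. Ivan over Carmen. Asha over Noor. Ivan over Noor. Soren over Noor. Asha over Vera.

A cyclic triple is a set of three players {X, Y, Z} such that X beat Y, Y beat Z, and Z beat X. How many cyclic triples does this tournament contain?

Win totals: Soren 4, Carmen 2, Vera 1, Ivan 5, Asha 4, Nadia 5, Noor 0.
A player with w wins dominates both others in C(w,2) triples; summing gives 6 + 1 + 0 + 10 + 6 + 10 + 0 = 33 transitive triples.
Total triples C(7,3) = 35, so cyclic triples = 35 − 33 = 2.

2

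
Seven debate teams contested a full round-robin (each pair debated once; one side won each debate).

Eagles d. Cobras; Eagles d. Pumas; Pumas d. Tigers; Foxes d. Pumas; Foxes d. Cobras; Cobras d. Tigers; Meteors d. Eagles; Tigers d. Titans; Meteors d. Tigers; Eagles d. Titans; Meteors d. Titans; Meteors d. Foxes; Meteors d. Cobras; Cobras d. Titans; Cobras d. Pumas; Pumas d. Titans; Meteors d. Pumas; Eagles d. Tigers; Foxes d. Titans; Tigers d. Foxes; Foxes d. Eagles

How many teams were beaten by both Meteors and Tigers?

2

Meteors beat: Eagles, Pumas, Titans, Tigers, Foxes, Cobras.
Tigers beat: Titans, Foxes.
Both beat: Titans, Foxes — 2.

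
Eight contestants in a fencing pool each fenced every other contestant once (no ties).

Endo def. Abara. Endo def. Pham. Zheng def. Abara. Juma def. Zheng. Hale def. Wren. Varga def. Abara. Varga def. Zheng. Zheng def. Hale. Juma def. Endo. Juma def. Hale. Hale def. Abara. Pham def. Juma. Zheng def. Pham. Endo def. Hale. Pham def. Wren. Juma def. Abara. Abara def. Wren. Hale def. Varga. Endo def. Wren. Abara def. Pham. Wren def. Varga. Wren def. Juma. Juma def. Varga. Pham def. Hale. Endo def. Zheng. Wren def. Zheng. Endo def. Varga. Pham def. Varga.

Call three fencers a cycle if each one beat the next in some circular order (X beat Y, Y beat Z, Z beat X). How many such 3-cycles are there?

Win totals: Pham 4, Varga 2, Abara 2, Wren 3, Endo 6, Zheng 3, Juma 5, Hale 3.
A fencer with w wins dominates both others in C(w,2) triples; summing gives 6 + 1 + 1 + 3 + 15 + 3 + 10 + 3 = 42 transitive triples.
Total triples C(8,3) = 56, so cyclic triples = 56 − 42 = 14.

14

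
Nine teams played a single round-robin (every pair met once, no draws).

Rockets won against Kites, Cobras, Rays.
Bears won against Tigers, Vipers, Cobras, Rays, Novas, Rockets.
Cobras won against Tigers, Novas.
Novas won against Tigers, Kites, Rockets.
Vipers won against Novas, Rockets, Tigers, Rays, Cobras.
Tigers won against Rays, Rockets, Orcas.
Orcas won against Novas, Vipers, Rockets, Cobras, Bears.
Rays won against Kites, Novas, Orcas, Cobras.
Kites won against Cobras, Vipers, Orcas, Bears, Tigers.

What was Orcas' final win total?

5

Orcas' results: beat Bears, Cobras, Novas, Vipers, Rockets; lost to Tigers, Rays, Kites.
That is 5 wins.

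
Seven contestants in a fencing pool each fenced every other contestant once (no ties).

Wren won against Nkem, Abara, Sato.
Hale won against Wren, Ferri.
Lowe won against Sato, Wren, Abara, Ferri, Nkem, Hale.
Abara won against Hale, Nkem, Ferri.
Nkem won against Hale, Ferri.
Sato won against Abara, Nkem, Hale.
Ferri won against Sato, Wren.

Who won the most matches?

Lowe

Win totals: Wren 3, Nkem 2, Lowe 6, Hale 2, Sato 3, Abara 3, Ferri 2.
Lowe leads with 6 wins (next highest: 3).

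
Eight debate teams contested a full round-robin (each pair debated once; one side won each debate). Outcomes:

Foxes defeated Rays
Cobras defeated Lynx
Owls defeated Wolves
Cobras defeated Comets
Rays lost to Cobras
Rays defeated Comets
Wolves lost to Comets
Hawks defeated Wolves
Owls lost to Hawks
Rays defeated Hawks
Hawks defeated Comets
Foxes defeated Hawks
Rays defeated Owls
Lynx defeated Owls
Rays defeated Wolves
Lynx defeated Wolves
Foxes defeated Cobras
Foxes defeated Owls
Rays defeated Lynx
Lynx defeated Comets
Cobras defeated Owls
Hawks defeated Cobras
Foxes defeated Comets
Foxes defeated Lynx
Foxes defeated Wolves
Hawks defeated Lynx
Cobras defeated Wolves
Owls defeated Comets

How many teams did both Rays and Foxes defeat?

Rays beat: Owls, Hawks, Lynx, Comets, Wolves.
Foxes beat: Owls, Rays, Hawks, Lynx, Comets, Cobras, Wolves.
Both beat: Owls, Hawks, Lynx, Comets, Wolves — 5.

5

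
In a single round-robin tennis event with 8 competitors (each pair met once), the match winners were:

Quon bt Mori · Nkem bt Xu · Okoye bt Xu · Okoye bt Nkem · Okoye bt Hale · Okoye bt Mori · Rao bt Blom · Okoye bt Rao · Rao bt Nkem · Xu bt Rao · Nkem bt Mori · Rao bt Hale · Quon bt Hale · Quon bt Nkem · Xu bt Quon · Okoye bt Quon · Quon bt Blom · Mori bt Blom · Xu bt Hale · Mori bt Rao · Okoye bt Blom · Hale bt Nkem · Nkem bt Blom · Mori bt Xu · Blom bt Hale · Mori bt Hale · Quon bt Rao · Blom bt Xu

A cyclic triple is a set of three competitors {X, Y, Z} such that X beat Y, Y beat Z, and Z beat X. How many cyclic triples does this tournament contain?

Win totals: Blom 2, Xu 3, Rao 3, Hale 1, Quon 5, Mori 4, Nkem 3, Okoye 7.
A competitor with w wins dominates both others in C(w,2) triples; summing gives 1 + 3 + 3 + 0 + 10 + 6 + 3 + 21 = 47 transitive triples.
Total triples C(8,3) = 56, so cyclic triples = 56 − 47 = 9.

9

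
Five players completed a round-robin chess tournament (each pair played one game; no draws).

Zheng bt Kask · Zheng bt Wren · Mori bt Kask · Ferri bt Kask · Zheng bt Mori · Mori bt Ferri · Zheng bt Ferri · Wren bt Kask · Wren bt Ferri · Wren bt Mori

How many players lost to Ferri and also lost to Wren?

1

Ferri beat: Kask.
Wren beat: Kask, Ferri, Mori.
Both beat: Kask — 1.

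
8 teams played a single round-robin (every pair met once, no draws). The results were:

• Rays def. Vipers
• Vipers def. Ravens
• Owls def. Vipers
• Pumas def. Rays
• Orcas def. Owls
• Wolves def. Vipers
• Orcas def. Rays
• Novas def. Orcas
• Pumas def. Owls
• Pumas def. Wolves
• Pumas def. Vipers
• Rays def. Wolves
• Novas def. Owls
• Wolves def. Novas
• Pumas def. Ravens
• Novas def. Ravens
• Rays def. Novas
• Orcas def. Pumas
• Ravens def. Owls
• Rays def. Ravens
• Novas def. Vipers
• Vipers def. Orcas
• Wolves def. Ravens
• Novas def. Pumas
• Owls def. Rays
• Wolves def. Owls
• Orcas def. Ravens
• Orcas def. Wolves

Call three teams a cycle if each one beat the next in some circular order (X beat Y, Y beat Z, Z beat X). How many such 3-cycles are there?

Win totals: Wolves 4, Owls 2, Pumas 5, Orcas 5, Vipers 2, Rays 4, Ravens 1, Novas 5.
A team with w wins dominates both others in C(w,2) triples; summing gives 6 + 1 + 10 + 10 + 1 + 6 + 0 + 10 = 44 transitive triples.
Total triples C(8,3) = 56, so cyclic triples = 56 − 44 = 12.

12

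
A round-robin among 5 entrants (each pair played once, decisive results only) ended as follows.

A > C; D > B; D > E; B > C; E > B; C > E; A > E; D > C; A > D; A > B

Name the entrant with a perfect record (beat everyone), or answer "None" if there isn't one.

A

A has 4 wins out of 4 opponents — a perfect record.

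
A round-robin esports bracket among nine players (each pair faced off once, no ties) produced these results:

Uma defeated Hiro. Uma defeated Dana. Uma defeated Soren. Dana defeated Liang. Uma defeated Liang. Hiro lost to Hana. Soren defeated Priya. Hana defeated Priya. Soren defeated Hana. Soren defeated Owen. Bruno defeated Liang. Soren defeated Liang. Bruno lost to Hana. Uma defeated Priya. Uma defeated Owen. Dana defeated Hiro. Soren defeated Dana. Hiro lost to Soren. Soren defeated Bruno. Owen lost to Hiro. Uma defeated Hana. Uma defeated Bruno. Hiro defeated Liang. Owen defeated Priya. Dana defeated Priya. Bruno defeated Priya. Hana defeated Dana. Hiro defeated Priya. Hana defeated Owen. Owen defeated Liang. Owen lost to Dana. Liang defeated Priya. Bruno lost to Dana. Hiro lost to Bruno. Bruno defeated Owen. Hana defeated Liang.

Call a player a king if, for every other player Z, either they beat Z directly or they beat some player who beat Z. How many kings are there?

1

Hana cannot reach Soren, Uma in two steps.
Soren cannot reach Uma in two steps.
Uma reaches everyone (king).
Dana cannot reach Hana, Soren, Uma in two steps.
Priya cannot reach Hana, Soren, Uma, Dana, Hiro, Owen, Liang, Bruno in two steps.
Hiro cannot reach Hana, Soren, Uma, Dana, Bruno in two steps.
Owen cannot reach Hana, Soren, Uma, Dana, Hiro, Bruno in two steps.
Liang cannot reach Hana, Soren, Uma, Dana, Hiro, Owen, Bruno in two steps.
Bruno cannot reach Hana, Soren, Uma, Dana in two steps.
Kings: Uma — 1.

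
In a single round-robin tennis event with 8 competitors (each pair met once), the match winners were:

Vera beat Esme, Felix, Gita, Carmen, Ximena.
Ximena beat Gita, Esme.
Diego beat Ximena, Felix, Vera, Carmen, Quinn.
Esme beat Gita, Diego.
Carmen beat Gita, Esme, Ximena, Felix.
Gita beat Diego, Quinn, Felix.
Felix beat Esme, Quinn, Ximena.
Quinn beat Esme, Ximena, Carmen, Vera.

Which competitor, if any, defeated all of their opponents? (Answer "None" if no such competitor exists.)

None

Highest win total is Vera with 5 (out of 7 possible).
Vera lost to Diego, Quinn, so no competitor went undefeated.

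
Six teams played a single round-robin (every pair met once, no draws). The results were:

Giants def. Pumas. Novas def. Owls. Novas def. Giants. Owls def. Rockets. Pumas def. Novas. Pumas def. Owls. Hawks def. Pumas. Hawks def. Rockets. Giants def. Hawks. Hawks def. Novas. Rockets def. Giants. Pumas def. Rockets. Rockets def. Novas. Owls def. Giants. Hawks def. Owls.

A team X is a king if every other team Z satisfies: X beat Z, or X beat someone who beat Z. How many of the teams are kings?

5

Novas reaches everyone (king).
Hawks reaches everyone (king).
Owls reaches everyone (king).
Giants reaches everyone (king).
Pumas cannot reach Hawks in two steps.
Rockets reaches everyone (king).
Kings: Novas, Hawks, Owls, Giants, Rockets — 5.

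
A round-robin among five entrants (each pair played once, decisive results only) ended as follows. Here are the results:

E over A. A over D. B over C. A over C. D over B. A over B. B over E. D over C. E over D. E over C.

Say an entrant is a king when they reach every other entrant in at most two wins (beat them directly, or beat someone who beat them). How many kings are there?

A reaches everyone (king).
B reaches everyone (king).
C cannot reach A, B, D, E in two steps.
D cannot reach A in two steps.
E reaches everyone (king).
Kings: A, B, E — 3.

3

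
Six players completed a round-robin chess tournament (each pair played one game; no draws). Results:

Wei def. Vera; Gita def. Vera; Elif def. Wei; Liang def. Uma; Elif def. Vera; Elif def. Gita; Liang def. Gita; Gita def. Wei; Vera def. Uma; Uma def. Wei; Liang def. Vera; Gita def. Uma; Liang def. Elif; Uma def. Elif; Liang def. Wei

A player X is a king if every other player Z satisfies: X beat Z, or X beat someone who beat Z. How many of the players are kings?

1

Uma cannot reach Liang in two steps.
Liang reaches everyone (king).
Wei cannot reach Liang, Gita, Elif in two steps.
Vera cannot reach Liang, Gita in two steps.
Gita cannot reach Liang in two steps.
Elif cannot reach Liang in two steps.
Kings: Liang — 1.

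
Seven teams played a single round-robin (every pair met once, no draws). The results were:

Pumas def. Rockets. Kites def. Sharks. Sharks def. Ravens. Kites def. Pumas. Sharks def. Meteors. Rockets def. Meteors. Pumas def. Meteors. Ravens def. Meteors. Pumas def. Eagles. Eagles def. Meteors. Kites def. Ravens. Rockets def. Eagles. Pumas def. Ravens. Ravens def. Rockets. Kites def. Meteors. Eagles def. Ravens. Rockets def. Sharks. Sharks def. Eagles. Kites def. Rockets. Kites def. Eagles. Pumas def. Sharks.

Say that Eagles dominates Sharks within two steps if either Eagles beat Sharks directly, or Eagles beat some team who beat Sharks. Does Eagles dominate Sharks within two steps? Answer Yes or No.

No

Eagles did not beat Sharks directly.
Eagles beat Meteors, Ravens, but each of them lost to Sharks. No two-step path.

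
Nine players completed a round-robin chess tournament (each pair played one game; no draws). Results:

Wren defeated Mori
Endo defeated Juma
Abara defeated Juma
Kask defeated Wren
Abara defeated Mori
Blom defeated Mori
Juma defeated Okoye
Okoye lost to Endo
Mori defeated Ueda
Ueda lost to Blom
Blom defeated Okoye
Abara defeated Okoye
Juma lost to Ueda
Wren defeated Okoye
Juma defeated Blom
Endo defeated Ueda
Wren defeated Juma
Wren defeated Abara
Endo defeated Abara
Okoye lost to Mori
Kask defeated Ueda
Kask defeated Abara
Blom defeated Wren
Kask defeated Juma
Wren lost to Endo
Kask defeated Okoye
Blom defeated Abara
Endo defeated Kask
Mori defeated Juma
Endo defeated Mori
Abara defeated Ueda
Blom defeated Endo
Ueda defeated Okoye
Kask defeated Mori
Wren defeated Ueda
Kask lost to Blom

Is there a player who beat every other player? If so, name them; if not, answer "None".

None

Highest win total is Endo with 7 (out of 8 possible).
Endo lost to Blom, so no player went undefeated.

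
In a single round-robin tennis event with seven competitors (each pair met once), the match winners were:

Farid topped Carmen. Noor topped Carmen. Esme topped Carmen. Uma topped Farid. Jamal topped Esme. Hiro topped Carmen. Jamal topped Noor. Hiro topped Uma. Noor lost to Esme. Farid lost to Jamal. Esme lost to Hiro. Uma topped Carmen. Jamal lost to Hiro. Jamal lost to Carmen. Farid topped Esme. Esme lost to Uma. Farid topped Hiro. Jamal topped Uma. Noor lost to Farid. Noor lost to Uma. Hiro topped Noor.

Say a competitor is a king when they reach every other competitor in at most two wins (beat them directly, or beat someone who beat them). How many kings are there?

4

Hiro reaches everyone (king).
Uma reaches everyone (king).
Farid reaches everyone (king).
Jamal reaches everyone (king).
Esme cannot reach Hiro, Uma, Farid in two steps.
Noor cannot reach Hiro, Uma, Farid, Esme in two steps.
Carmen cannot reach Hiro in two steps.
Kings: Hiro, Uma, Farid, Jamal — 4.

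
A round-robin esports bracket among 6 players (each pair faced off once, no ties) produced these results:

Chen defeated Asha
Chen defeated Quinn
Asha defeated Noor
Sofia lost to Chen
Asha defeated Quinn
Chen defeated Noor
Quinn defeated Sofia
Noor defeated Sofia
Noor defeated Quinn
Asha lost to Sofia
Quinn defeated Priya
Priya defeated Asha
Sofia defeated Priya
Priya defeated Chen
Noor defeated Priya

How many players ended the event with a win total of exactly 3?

1

Win totals: Sofia 2, Asha 2, Chen 4, Noor 3, Priya 2, Quinn 2.
Exactly 3: Noor — 1 player.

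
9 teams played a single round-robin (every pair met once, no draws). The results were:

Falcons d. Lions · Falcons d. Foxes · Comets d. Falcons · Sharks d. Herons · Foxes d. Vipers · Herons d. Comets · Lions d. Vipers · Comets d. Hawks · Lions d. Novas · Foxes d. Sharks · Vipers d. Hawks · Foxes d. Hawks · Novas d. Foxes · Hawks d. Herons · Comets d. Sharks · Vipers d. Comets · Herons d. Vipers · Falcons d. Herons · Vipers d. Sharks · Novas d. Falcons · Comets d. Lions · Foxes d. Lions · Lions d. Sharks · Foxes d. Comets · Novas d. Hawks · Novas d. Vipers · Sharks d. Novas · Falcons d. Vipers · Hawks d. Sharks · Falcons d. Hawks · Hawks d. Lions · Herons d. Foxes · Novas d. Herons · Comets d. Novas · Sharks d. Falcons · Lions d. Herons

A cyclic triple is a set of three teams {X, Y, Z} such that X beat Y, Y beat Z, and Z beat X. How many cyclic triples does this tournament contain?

Win totals: Foxes 5, Novas 5, Comets 5, Herons 3, Hawks 3, Lions 4, Vipers 3, Sharks 3, Falcons 5.
A team with w wins dominates both others in C(w,2) triples; summing gives 10 + 10 + 10 + 3 + 3 + 6 + 3 + 3 + 10 = 58 transitive triples.
Total triples C(9,3) = 84, so cyclic triples = 84 − 58 = 26.

26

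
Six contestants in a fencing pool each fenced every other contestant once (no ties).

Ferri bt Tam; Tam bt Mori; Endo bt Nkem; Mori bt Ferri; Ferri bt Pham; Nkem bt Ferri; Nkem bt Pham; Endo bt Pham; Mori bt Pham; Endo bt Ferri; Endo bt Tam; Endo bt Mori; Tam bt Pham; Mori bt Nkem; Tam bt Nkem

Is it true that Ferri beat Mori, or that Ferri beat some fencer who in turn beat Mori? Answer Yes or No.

Ferri did not beat Mori directly.
Ferri beat Pham, Tam. Of those, Tam beat Mori.

Yes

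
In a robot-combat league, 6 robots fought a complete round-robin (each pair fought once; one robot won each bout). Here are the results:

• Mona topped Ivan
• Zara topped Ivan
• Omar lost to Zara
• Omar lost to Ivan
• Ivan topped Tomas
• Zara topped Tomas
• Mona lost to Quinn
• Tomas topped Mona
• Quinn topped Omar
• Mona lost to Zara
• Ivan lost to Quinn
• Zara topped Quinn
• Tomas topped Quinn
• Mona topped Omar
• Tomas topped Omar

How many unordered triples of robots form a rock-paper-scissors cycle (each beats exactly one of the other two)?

Of the C(6,3) = 20 triples, the cyclic ones are: {Tomas, Mona, Ivan}; {Tomas, Quinn, Ivan}.
That is 2.

2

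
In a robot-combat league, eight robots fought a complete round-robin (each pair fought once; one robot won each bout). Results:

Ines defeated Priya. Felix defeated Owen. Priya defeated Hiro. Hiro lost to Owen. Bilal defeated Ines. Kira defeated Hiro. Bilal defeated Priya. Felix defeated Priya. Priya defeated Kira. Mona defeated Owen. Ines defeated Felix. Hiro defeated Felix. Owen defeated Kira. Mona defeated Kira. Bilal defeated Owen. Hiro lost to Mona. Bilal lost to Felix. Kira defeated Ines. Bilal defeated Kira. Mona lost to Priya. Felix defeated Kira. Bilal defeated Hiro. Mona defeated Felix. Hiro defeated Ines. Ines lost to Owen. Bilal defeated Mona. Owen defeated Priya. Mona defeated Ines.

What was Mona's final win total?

5

Mona's results: beat Owen, Hiro, Kira, Felix, Ines; lost to Bilal, Priya.
That is 5 wins.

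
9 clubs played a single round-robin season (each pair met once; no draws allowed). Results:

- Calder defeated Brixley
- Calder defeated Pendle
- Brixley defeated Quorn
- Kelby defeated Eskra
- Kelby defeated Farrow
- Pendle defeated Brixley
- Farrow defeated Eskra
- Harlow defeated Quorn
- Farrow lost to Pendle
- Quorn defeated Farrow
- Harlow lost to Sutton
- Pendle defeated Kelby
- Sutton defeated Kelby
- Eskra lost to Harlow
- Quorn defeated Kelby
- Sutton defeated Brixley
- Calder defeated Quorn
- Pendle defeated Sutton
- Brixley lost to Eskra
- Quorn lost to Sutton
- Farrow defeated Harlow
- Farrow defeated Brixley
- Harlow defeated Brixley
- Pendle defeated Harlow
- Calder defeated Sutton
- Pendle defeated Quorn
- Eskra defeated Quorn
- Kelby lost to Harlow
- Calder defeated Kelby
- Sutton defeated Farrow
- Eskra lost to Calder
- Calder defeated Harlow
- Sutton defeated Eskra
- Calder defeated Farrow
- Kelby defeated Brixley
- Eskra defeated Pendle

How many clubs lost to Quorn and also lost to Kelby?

Quorn beat: Farrow, Kelby.
Kelby beat: Brixley, Farrow, Eskra.
Both beat: Farrow — 1.

1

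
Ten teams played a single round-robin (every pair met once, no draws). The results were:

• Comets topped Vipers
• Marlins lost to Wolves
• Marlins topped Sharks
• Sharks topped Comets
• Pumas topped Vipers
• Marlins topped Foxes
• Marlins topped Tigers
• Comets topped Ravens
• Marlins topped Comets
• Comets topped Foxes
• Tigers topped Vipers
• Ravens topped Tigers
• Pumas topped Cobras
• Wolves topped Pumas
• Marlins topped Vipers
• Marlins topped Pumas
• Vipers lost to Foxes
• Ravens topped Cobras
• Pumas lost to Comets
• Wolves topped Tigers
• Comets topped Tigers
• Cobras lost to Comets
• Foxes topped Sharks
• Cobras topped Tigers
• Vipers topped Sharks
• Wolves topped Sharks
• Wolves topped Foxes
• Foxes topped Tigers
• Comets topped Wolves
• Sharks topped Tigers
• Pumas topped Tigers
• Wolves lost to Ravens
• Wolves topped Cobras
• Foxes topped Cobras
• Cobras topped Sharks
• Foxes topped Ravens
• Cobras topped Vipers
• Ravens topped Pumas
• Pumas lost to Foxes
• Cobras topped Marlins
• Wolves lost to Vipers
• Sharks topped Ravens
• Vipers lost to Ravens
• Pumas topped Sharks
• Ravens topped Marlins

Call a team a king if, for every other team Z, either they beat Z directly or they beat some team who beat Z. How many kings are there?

Pumas cannot reach Foxes in two steps.
Vipers reaches everyone (king).
Sharks reaches everyone (king).
Foxes reaches everyone (king).
Marlins reaches everyone (king).
Comets reaches everyone (king).
Wolves reaches everyone (king).
Ravens reaches everyone (king).
Cobras reaches everyone (king).
Tigers cannot reach Pumas, Foxes, Marlins, Comets, Ravens, Cobras in two steps.
Kings: Vipers, Sharks, Foxes, Marlins, Comets, Wolves, Ravens, Cobras — 8.

8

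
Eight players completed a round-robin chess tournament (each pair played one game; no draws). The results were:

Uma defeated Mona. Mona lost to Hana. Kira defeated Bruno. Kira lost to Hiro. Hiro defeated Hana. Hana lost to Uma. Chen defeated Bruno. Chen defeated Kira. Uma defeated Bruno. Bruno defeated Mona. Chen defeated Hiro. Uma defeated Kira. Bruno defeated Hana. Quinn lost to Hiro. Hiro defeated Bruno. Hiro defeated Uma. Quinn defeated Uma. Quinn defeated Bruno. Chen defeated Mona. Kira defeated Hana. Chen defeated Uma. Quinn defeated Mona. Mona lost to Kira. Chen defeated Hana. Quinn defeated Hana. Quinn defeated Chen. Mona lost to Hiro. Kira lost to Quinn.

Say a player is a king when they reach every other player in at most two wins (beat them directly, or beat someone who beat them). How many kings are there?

3

Hiro reaches everyone (king).
Kira cannot reach Hiro, Quinn, Chen, Uma in two steps.
Quinn reaches everyone (king).
Mona cannot reach Hiro, Kira, Quinn, Hana, Chen, Bruno, Uma in two steps.
Hana cannot reach Hiro, Kira, Quinn, Chen, Bruno, Uma in two steps.
Chen reaches everyone (king).
Bruno cannot reach Hiro, Kira, Quinn, Chen, Uma in two steps.
Uma cannot reach Hiro, Quinn, Chen in two steps.
Kings: Hiro, Quinn, Chen — 3.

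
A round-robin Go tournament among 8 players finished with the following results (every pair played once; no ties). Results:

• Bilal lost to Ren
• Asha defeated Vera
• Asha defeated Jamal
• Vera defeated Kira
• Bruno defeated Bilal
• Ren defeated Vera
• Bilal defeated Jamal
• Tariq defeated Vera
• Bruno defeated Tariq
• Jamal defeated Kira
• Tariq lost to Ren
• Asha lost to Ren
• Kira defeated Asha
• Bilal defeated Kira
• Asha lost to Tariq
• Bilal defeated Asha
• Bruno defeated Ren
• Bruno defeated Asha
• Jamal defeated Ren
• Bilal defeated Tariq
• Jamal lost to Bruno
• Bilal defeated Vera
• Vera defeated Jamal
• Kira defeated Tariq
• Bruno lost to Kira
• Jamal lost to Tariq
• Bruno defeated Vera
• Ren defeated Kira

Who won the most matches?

Bruno

Win totals: Kira 3, Vera 2, Ren 5, Jamal 2, Tariq 3, Asha 2, Bilal 5, Bruno 6.
Bruno leads with 6 wins (next highest: 5).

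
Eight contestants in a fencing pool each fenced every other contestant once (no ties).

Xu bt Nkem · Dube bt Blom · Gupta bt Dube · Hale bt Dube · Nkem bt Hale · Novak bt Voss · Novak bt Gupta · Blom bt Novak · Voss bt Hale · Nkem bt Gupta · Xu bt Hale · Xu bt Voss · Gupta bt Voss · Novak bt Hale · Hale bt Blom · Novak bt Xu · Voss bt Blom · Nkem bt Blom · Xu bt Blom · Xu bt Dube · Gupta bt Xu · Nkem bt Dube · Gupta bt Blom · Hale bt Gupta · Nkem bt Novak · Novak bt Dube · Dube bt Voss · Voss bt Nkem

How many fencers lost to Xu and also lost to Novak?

Xu beat: Voss, Hale, Nkem, Blom, Dube.
Novak beat: Voss, Hale, Xu, Dube, Gupta.
Both beat: Voss, Hale, Dube — 3.

3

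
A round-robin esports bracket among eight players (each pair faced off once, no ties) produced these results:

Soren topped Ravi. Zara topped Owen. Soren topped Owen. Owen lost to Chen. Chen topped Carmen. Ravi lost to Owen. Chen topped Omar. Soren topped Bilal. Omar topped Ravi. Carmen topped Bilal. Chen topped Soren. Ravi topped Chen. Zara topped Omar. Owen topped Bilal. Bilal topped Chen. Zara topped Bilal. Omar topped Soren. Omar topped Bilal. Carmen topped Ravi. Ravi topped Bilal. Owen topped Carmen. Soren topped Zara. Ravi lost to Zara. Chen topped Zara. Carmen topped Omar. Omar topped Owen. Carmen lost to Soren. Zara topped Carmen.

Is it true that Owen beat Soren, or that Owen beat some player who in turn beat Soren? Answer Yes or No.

No

Owen did not beat Soren directly.
Owen beat Bilal, Carmen, Ravi, but each of them lost to Soren. No two-step path.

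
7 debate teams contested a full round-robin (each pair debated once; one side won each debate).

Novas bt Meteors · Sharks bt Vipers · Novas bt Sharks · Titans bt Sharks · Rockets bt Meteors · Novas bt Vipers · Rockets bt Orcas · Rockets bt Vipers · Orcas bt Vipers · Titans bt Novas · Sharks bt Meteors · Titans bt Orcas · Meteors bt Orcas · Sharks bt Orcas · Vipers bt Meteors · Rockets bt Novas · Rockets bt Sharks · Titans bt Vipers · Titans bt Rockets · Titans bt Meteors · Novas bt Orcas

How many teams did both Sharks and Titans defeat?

Sharks beat: Orcas, Meteors, Vipers.
Titans beat: Orcas, Novas, Meteors, Sharks, Rockets, Vipers.
Both beat: Orcas, Meteors, Vipers — 3.

3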